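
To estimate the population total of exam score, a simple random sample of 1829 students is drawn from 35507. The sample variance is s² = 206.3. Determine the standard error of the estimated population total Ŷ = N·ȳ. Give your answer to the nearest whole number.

11614

Var(Ŷ) = N²·Var(ȳ) = N²·(1 − n/N)·s²/n.
f = 1829/35507 = 0.05151097; Var(ȳ) = 0.94848903·206.3/1829 = 0.10698375.
Var(Ŷ) = 35507² · 0.10698375 = 1.3487945 × 10^8.
SE(Ŷ) = √(1.3487945 × 10^8) = 11614.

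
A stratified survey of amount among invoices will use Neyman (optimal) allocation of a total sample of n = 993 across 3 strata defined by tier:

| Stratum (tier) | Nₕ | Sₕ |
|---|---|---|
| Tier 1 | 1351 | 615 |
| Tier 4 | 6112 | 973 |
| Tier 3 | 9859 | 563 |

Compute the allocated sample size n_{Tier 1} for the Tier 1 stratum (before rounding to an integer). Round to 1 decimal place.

Neyman allocation: nₕ = n·NₕSₕ / Σⱼ NⱼSⱼ.
Σ NⱼSⱼ = 1351·615 + 6112·973 + 9859·563 = 1.2328458 × 10^7.
n_{Tier 1} = 993·1351·615 / (1.2328458 × 10^7) = 66.9.

66.9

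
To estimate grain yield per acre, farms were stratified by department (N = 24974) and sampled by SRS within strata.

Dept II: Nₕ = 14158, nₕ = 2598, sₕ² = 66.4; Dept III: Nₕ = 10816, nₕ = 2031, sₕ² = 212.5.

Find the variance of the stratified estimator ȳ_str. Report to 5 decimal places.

0.02265

Var(ȳ_str) = Σₕ Wₕ²(1 − fₕ)sₕ²/nₕ with Wₕ = Nₕ/N, N = 24974.
Dept II: Wₕ = 0.56690959; term = 0.56690959²·(1 − 0.18350049)·66.4/2598 = 0.0067067553.
Dept III: Wₕ = 0.43309041; term = 0.43309041²·(1 − 0.18777737)·212.5/2031 = 0.01593974.
Sum = 0.022646495.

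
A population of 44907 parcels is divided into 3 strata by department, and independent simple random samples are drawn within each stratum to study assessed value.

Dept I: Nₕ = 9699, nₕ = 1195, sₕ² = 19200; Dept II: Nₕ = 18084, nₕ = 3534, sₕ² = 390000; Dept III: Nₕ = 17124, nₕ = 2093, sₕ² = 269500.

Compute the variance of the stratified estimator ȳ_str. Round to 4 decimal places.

Var(ȳ_str) = Σₕ Wₕ²(1 − fₕ)sₕ²/nₕ with Wₕ = Nₕ/N, N = 44907.
Dept I: Wₕ = 0.21597969; term = 0.21597969²·(1 − 0.12320858)·19200/1195 = 0.65713628.
Dept II: Wₕ = 0.40269891; term = 0.40269891²·(1 − 0.19542137)·390000/3534 = 14.398839.
Dept III: Wₕ = 0.38132140; term = 0.38132140²·(1 − 0.12222612)·269500/2093 = 16.434426.
Sum = 31.490401.

31.4904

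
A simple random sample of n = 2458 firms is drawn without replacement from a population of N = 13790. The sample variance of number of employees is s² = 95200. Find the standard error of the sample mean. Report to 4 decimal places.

5.6416

Under SRS without replacement, Var(ȳ) = (1 − f)·s²/n with f = n/N = 2458/13790 = 0.17824511.
Var(ȳ) = (1 − 0.17824511)·95200/2458 = 0.82175489·38.730675 = 31.827122.
SE(ȳ) = √(31.827122) = 5.6416.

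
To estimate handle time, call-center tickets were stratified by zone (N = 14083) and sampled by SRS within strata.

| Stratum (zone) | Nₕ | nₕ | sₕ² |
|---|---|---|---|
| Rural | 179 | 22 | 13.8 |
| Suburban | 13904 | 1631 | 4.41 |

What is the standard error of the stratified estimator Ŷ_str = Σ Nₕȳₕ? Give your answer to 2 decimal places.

Var(Ŷ_str) = Σₕ Nₕ²(1 − fₕ)sₕ²/nₕ.
Rural: 179²·(1 − 22/179)·13.8/22 = 17628.245.
Suburban: 13904²·(1 − 1631/13904)·4.41/1631 = 461397.38.
Sum = 479025.63.
SE = √(479025.63) = 692.12.

692.12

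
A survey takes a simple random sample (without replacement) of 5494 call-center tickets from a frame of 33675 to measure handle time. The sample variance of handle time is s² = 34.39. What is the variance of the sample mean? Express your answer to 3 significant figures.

Under SRS without replacement, Var(ȳ) = (1 − f)·s²/n with f = n/N = 5494/33675 = 0.16314774.
Var(ȳ) = (1 − 0.16314774)·34.39/5494 = 0.83685226·0.0062595559 = 0.0052383235.

0.00524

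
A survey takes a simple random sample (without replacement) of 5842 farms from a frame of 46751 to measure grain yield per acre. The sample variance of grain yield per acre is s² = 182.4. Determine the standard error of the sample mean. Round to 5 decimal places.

0.16529

Under SRS without replacement, Var(ȳ) = (1 − f)·s²/n with f = n/N = 5842/46751 = 0.12495989.
Var(ȳ) = (1 − 0.12495989)·182.4/5842 = 0.87504011·0.031222184 = 0.027320663.
SE(ȳ) = √(0.027320663) = 0.16529.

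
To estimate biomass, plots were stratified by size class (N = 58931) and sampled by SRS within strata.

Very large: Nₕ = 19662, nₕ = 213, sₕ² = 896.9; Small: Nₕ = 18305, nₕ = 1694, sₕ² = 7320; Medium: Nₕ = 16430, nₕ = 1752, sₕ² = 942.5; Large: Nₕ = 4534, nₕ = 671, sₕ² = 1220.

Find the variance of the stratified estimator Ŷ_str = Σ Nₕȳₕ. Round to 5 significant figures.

3.0857 × 10^9

Var(Ŷ_str) = Σₕ Nₕ²(1 − fₕ)sₕ²/nₕ.
Very large: 19662²·(1 − 213/19662)·896.9/213 = 1.6102355 × 10^9.
Small: 18305²·(1 − 1694/18305)·7320/1694 = 1.3139026 × 10^9.
Medium: 16430²·(1 − 1752/16430)·942.5/1752 = 1.2973337 × 10^8.
Large: 4534²·(1 − 671/4534)·1220/671 = 3.1845167 × 10^7.
Sum = 3.0857166 × 10^9.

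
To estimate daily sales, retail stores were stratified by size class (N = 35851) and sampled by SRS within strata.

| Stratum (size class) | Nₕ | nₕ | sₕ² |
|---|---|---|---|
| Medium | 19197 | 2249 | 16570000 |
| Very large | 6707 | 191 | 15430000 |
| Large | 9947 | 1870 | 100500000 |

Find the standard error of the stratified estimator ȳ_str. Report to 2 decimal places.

Var(ȳ_str) = Σₕ Wₕ²(1 − fₕ)sₕ²/nₕ with Wₕ = Nₕ/N, N = 35851.
Medium: Wₕ = 0.53546624; term = 0.53546624²·(1 − 0.11715372)·16570000/2249 = 1865.015.
Very large: Wₕ = 0.18707986; term = 0.18707986²·(1 − 0.02847771)·15430000/191 = 2746.8781.
Large: Wₕ = 0.27745391; term = 0.27745391²·(1 − 0.18799638)·100500000/1870 = 3359.4185.
Sum = 7971.3116.
SE = √(7971.3116) = 89.28.

89.28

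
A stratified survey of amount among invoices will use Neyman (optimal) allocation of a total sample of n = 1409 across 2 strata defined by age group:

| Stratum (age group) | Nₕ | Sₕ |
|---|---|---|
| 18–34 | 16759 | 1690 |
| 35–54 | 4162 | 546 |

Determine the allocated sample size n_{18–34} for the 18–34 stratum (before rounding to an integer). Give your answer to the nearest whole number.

1304

Neyman allocation: nₕ = n·NₕSₕ / Σⱼ NⱼSⱼ.
Σ NⱼSⱼ = 16759·1690 + 4162·546 = 3.0595162 × 10^7.
n_{18–34} = 1409·16759·1690 / (3.0595162 × 10^7) = 1304.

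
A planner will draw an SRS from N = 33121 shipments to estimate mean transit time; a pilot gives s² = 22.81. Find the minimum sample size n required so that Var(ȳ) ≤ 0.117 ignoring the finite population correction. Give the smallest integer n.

195

Without fpc, n₀ = s²/D = 22.81/0.117 = 194.9573.
Rounding up, n = 195.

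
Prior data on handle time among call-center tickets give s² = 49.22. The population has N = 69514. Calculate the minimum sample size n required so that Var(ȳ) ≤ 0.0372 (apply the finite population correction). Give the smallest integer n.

Without fpc, n₀ = s²/D = 49.22/0.0372 = 1323.1183.
With fpc, (1 − n/N)·s²/n ≤ D requires n ≥ n₀/(1 + n₀/N) = 1323.1183/(1 + 1323.1183/69514) = 1298.4047.
Rounding up, n = 1299.

1299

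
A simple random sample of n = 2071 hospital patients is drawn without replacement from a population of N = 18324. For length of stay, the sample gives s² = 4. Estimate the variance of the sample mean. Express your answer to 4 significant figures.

0.001713

Under SRS without replacement, Var(ȳ) = (1 − f)·s²/n with f = n/N = 2071/18324 = 0.11302117.
Var(ȳ) = (1 − 0.11302117)·4/2071 = 0.88697883·0.0019314341 = 0.0017131411.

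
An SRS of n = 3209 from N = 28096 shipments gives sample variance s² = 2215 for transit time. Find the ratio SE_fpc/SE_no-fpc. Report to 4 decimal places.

0.9412

f = n/N = 3209/28096 = 0.11421555.
SE_no-fpc = √(s²/n) = 0.83081056; SE_fpc = √((1−f)s²/n) = 0.78192668.
Ratio = √(1−f) = 0.94116123.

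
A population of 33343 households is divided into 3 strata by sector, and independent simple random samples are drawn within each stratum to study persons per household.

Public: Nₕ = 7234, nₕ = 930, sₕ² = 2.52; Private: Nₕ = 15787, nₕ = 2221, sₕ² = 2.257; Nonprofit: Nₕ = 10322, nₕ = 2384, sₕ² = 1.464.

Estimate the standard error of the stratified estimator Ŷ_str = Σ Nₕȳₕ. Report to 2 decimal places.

Var(Ŷ_str) = Σₕ Nₕ²(1 − fₕ)sₕ²/nₕ.
Public: 7234²·(1 − 930/7234)·2.52/930 = 123569.79.
Private: 15787²·(1 − 2221/15787)·2.257/2221 = 217637.85.
Nonprofit: 10322²·(1 − 2384/10322)·1.464/2384 = 50316.425.
Sum = 391524.07.
SE = √(391524.07) = 625.72.

625.72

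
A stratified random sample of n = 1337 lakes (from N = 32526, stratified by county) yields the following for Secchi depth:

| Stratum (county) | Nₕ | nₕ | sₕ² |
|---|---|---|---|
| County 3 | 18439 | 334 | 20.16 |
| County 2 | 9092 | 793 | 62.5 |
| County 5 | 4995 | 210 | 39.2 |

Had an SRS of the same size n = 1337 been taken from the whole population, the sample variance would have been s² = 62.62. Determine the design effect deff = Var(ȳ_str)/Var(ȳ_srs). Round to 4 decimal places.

Var(ȳ_str) = Σ Wₕ²(1−fₕ)sₕ²/nₕ with Wₕ = Nₕ/32526:
  County 3: (18439/32526)²·(1−334/18439)·20.16/334 = 0.019046652
  County 2: (9092/32526)²·(1−793/9092)·62.5/793 = 0.0056212216
  County 5: (4995/32526)²·(1−210/4995)·39.2/210 = 0.0042171873
  → Var(ȳ_str) = 0.028885061.
Var(ȳ_srs) = (1 − 1337/32526)·62.62/1337 = 0.044910971.
deff = 0.028885061 / 0.044910971 = 0.6432.

0.6432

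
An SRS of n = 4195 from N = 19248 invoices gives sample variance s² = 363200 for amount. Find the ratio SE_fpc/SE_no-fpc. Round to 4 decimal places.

0.8843

f = n/N = 4195/19248 = 0.21794472.
SE_no-fpc = √(s²/n) = 9.3047977; SE_fpc = √((1−f)s²/n) = 8.2285945.
Ratio = √(1−f) = 0.88433889.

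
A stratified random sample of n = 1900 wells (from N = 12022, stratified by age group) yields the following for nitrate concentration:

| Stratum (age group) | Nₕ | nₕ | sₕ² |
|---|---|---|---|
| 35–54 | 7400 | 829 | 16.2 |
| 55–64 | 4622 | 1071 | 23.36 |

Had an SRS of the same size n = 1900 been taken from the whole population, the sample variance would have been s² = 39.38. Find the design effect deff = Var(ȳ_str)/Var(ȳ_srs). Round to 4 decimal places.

Var(ȳ_str) = Σ Wₕ²(1−fₕ)sₕ²/nₕ with Wₕ = Nₕ/12022:
  35–54: (7400/12022)²·(1−829/7400)·16.2/829 = 0.0065746134
  55–64: (4622/12022)²·(1−1071/4622)·23.36/1071 = 0.0024769118
  → Var(ȳ_str) = 0.0090515252.
Var(ȳ_srs) = (1 − 1900/12022)·39.38/1900 = 0.017450655.
deff = 0.0090515252 / 0.017450655 = 0.5187.

0.5187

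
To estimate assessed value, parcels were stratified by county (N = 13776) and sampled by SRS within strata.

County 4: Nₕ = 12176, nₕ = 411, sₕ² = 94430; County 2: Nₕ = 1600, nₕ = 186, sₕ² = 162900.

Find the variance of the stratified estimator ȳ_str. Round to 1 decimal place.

Var(ȳ_str) = Σₕ Wₕ²(1 − fₕ)sₕ²/nₕ with Wₕ = Nₕ/N, N = 13776.
County 4: Wₕ = 0.88385598; term = 0.88385598²·(1 − 0.03375493)·94430/411 = 173.4277.
County 2: Wₕ = 0.11614402; term = 0.11614402²·(1 − 0.11625000)·162900/186 = 10.44074.
Sum = 183.86844.

183.9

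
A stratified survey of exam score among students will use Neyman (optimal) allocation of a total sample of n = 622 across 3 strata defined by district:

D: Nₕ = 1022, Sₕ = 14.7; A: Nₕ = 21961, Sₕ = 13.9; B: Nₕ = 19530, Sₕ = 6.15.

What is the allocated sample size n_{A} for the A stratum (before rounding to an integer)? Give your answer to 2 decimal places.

431.14

Neyman allocation: nₕ = n·NₕSₕ / Σⱼ NⱼSⱼ.
Σ NⱼSⱼ = 1022·14.7 + 21961·13.9 + 19530·6.15 = 440390.8.
n_{A} = 622·21961·13.9 / 440390.8 = 431.14.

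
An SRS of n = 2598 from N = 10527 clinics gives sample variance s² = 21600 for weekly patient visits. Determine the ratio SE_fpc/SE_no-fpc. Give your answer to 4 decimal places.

f = n/N = 2598/10527 = 0.24679396.
SE_no-fpc = √(s²/n) = 2.883416; SE_fpc = √((1−f)s²/n) = 2.502443.
Ratio = √(1−f) = 0.86787444.

0.8679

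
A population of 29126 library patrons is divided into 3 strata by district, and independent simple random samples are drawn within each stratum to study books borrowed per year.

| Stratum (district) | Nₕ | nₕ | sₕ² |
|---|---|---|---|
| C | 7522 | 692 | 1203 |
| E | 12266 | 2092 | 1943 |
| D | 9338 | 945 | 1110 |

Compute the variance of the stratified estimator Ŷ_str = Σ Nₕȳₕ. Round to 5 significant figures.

2.9728 × 10^8

Var(Ŷ_str) = Σₕ Nₕ²(1 − fₕ)sₕ²/nₕ.
C: 7522²·(1 − 692/7522)·1203/692 = 8.9312771 × 10^7.
E: 12266²·(1 − 2092/12266)·1943/2092 = 1.1590597 × 10^8.
D: 9338²·(1 − 945/9338)·1110/945 = 9.2058154 × 10^7.
Sum = 2.972769 × 10^8.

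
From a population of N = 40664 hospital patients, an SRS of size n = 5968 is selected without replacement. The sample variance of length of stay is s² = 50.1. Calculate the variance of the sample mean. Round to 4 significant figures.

Under SRS without replacement, Var(ȳ) = (1 − f)·s²/n with f = n/N = 5968/40664 = 0.14676372.
Var(ȳ) = (1 − 0.14676372)·50.1/5968 = 0.85323628·0.0083947721 = 0.0071627241.

0.007163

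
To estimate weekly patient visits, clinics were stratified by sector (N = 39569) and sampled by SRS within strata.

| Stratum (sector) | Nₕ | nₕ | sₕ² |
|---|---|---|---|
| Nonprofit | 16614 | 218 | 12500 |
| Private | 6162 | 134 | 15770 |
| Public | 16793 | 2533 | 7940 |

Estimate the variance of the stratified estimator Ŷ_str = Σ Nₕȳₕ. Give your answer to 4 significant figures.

Var(Ŷ_str) = Σₕ Nₕ²(1 − fₕ)sₕ²/nₕ.
Nonprofit: 16614²·(1 − 218/16614)·12500/218 = 1.5619446 × 10^10.
Private: 6162²·(1 − 134/6162)·15770/134 = 4.3714129 × 10^9.
Public: 16793²·(1 − 2533/16793)·7940/2533 = 7.5064246 × 10^8.
Sum = 2.0741501 × 10^10.

2.074 × 10^10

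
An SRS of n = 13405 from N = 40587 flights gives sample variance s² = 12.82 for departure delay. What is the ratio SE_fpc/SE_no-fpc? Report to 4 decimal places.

f = n/N = 13405/40587 = 0.33027817.
SE_no-fpc = √(s²/n) = 0.030925064; SE_fpc = √((1−f)s²/n) = 0.025308.
Ratio = √(1−f) = 0.81836534.

0.8184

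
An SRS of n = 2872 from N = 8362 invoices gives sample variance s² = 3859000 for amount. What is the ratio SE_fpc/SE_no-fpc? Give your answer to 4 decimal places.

f = n/N = 2872/8362 = 0.34345850.
SE_no-fpc = √(s²/n) = 36.656008; SE_fpc = √((1−f)s²/n) = 29.701355.
Ratio = √(1−f) = 0.81027248.

0.8103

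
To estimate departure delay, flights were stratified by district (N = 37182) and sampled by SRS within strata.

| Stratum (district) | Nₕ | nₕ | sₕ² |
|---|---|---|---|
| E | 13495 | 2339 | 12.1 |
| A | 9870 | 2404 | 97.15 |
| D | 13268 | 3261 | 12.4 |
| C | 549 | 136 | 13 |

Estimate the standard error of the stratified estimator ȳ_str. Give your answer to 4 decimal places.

Var(ȳ_str) = Σₕ Wₕ²(1 − fₕ)sₕ²/nₕ with Wₕ = Nₕ/N, N = 37182.
E: Wₕ = 0.36294444; term = 0.36294444²·(1 − 0.17332345)·12.1/2339 = 5.633406 × 10^-4.
A: Wₕ = 0.26545102; term = 0.26545102²·(1 − 0.24356636)·97.15/2404 = 0.0021540113.
D: Wₕ = 0.35683933; term = 0.35683933²·(1 − 0.24577932)·12.4/3261 = 3.6518653 × 10^-4.
C: Wₕ = 0.01476521; term = 0.01476521²·(1 − 0.24772313)·13/136 = 1.5676942 × 10^-5.
Sum = 0.0030982154.
SE = √(0.0030982154) = 0.0557.

0.0557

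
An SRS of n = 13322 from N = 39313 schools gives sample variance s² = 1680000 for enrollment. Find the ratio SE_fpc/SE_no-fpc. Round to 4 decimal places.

f = n/N = 13322/39313 = 0.33887009.
SE_no-fpc = √(s²/n) = 11.229746; SE_fpc = √((1−f)s²/n) = 9.1308946.
Ratio = √(1−f) = 0.81309895.

0.8131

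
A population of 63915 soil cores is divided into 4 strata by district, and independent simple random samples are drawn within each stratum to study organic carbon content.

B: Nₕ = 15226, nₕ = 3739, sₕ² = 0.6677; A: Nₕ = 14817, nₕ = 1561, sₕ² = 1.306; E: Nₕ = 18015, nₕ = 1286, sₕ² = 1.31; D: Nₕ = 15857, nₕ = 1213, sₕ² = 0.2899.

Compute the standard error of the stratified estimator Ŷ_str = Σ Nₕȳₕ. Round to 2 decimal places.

Var(Ŷ_str) = Σₕ Nₕ²(1 − fₕ)sₕ²/nₕ.
B: 15226²·(1 − 3739/15226)·0.6677/3739 = 31233.335.
A: 14817²·(1 − 1561/14817)·1.306/1561 = 164328.56.
E: 18015²·(1 − 1286/18015)·1.31/1286 = 306997.31.
D: 15857²·(1 − 1213/15857)·0.2899/1213 = 55496.828.
Sum = 558056.03.
SE = √(558056.03) = 747.03.

747.03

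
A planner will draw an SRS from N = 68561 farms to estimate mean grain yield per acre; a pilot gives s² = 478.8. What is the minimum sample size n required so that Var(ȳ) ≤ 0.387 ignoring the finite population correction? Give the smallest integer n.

Without fpc, n₀ = s²/D = 478.8/0.387 = 1237.2093.
Rounding up, n = 1238.

1238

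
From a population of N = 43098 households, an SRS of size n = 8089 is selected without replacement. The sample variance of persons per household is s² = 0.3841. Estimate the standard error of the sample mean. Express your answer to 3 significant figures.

0.00621

Under SRS without replacement, Var(ȳ) = (1 − f)·s²/n with f = n/N = 8089/43098 = 0.18768852.
Var(ȳ) = (1 − 0.18768852)·0.3841/8089 = 0.81231148·4.7484238 × 10^-5 = 3.8571991 × 10^-5.
SE(ȳ) = √(3.8571991 × 10^-5) = 0.00621.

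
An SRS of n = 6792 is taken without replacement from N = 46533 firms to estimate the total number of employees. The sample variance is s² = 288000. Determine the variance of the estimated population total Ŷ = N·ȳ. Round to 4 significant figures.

Var(Ŷ) = N²·Var(ȳ) = N²·(1 − n/N)·s²/n.
f = 6792/46533 = 0.14596093; Var(ȳ) = 0.85403907·288000/6792 = 36.213671.
Var(Ŷ) = 46533² · 36.213671 = 7.8414189 × 10^10.

7.841 × 10^10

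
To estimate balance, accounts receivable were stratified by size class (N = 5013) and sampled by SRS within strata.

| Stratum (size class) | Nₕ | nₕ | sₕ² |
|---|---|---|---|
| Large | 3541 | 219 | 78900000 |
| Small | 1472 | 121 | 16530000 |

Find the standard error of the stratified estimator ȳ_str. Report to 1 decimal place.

423.6

Var(ȳ_str) = Σₕ Wₕ²(1 − fₕ)sₕ²/nₕ with Wₕ = Nₕ/N, N = 5013.
Large: Wₕ = 0.70636346; term = 0.70636346²·(1 − 0.06184694)·78900000/219 = 168640.95.
Small: Wₕ = 0.29363654; term = 0.29363654²·(1 − 0.08220109)·16530000/121 = 10810.735.
Sum = 179451.69.
SE = √(179451.69) = 423.6.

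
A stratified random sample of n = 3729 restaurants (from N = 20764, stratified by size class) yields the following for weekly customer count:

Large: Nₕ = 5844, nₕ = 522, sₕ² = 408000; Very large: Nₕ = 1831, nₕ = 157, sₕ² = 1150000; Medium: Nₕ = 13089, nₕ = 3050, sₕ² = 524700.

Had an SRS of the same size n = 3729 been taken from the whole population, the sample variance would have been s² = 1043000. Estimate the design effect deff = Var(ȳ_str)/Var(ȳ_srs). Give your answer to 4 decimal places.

Var(ȳ_str) = Σ Wₕ²(1−fₕ)sₕ²/nₕ with Wₕ = Nₕ/20764:
  Large: (5844/20764)²·(1−522/5844)·408000/522 = 56.383586
  Very large: (1831/20764)²·(1−157/1831)·1150000/157 = 52.073881
  Medium: (13089/20764)²·(1−3050/13089)·524700/3050 = 52.430754
  → Var(ȳ_str) = 160.88822.
Var(ȳ_srs) = (1 − 3729/20764)·1043000/3729 = 229.46848.
deff = 160.88822 / 229.46848 = 0.7011.

0.7011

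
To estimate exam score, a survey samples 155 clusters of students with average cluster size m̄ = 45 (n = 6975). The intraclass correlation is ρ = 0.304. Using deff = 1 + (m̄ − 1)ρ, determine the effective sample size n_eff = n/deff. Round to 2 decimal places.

485.18

deff = 1 + (45 − 1)·0.304 = 1 + 13.376 = 14.376.
n_eff = 6975 / 14.376 = 485.18.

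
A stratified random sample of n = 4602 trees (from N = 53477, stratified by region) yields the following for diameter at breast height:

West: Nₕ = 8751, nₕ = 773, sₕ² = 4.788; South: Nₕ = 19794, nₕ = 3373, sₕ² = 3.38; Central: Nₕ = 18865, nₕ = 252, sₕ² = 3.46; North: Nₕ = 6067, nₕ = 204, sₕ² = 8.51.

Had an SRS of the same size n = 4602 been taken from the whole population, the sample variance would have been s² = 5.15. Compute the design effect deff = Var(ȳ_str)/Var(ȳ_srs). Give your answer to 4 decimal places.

Var(ȳ_str) = Σ Wₕ²(1−fₕ)sₕ²/nₕ with Wₕ = Nₕ/53477:
  West: (8751/53477)²·(1−773/8751)·4.788/773 = 1.512141 × 10^-4
  South: (19794/53477)²·(1−3373/19794)·3.38/3373 = 1.1389364 × 10^-4
  Central: (18865/53477)²·(1−252/18865)·3.46/252 = 0.0016858335
  North: (6067/53477)²·(1−204/6067)·8.51/204 = 5.1887078 × 10^-4
  → Var(ȳ_str) = 0.002469812.
Var(ȳ_srs) = (1 − 4602/53477)·5.15/4602 = 0.0010227756.
deff = 0.002469812 / 0.0010227756 = 2.4148.

2.4148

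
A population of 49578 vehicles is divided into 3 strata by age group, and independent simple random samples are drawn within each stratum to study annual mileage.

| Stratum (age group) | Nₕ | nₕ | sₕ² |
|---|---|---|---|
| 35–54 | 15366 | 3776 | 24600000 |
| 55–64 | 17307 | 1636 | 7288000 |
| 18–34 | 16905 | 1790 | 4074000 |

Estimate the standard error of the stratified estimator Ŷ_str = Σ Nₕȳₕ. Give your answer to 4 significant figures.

Var(Ŷ_str) = Σₕ Nₕ²(1 − fₕ)sₕ²/nₕ.
35–54: 15366²·(1 − 3776/15366)·24600000/3776 = 1.1602388 × 10^12.
55–64: 17307²·(1 − 1636/17307)·7288000/1636 = 1.2082132 × 10^12.
18–34: 16905²·(1 − 1790/16905)·4074000/1790 = 5.815557 × 10^11.
Sum = 2.9500077 × 10^12.
SE = √(2.9500077 × 10^12) = 1.718 × 10^6.

1.718 × 10^6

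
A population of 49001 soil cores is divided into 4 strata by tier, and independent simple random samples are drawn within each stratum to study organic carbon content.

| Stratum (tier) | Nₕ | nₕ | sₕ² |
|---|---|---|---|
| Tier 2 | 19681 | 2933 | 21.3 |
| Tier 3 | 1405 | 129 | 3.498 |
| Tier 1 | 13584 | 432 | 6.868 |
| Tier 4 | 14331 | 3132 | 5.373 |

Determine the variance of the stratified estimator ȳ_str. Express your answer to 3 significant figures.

0.00231

Var(ȳ_str) = Σₕ Wₕ²(1 − fₕ)sₕ²/nₕ with Wₕ = Nₕ/N, N = 49001.
Tier 2: Wₕ = 0.40164486; term = 0.40164486²·(1 − 0.14902698)·21.3/2933 = 9.9693712 × 10^-4.
Tier 3: Wₕ = 0.02867288; term = 0.02867288²·(1 − 0.09181495)·3.498/129 = 2.0246372 × 10^-5.
Tier 1: Wₕ = 0.27721883; term = 0.27721883²·(1 − 0.03180212)·6.868/432 = 0.001182922.
Tier 4: Wₕ = 0.29246342; term = 0.29246342²·(1 − 0.21854721)·5.373/3132 = 1.1466766 × 10^-4.
Sum = 0.0023147732.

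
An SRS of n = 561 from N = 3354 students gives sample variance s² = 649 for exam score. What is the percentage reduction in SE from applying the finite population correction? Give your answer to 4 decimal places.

8.7456

f = n/N = 561/3354 = 0.16726297.
SE_no-fpc = √(s²/n) = 1.0755755; SE_fpc = √((1−f)s²/n) = 0.98151029.
Ratio = √(1−f) = 0.91254426. Reduction = 100·(1 − 0.91254426) = 8.7456%.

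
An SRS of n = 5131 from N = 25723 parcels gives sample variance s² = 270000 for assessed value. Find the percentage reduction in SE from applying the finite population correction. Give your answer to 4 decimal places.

10.5277

f = n/N = 5131/25723 = 0.19947129.
SE_no-fpc = √(s²/n) = 7.2540555; SE_fpc = √((1−f)s²/n) = 6.4903681.
Ratio = √(1−f) = 0.89472270. Reduction = 100·(1 − 0.89472270) = 10.5277%.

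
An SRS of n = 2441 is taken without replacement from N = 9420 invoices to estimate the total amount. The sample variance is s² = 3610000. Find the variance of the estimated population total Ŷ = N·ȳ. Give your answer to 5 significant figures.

Var(Ŷ) = N²·Var(ȳ) = N²·(1 − n/N)·s²/n.
f = 2441/9420 = 0.25912951; Var(ȳ) = 0.74087049·3610000/2441 = 1095.6749.
Var(Ŷ) = 9420² · 1095.6749 = 9.7226246 × 10^10.

9.7226 × 10^10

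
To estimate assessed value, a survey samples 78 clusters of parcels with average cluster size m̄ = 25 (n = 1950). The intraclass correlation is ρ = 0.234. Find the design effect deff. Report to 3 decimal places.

6.616

deff = 1 + (25 − 1)·0.234 = 1 + 5.616 = 6.616.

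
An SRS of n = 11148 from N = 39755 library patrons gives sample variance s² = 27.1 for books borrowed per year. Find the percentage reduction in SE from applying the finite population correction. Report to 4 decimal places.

f = n/N = 11148/39755 = 0.28041756.
SE_no-fpc = √(s²/n) = 0.049304455; SE_fpc = √((1−f)s²/n) = 0.041824085.
Ratio = √(1−f) = 0.84828205. Reduction = 100·(1 − 0.84828205) = 15.1718%.

15.1718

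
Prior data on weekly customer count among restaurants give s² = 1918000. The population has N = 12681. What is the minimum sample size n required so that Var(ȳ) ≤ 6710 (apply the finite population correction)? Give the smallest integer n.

Without fpc, n₀ = s²/D = 1918000/6710 = 285.8420.
With fpc, (1 − n/N)·s²/n ≤ D requires n ≥ n₀/(1 + n₀/N) = 285.8420/(1 + 285.8420/12681) = 279.5409.
Rounding up, n = 280.

280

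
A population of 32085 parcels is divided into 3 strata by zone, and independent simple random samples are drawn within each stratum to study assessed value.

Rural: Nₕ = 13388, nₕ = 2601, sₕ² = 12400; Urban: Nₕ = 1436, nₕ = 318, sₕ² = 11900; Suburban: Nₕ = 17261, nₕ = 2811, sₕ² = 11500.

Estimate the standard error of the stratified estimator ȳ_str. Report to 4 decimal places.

1.3109

Var(ȳ_str) = Σₕ Wₕ²(1 − fₕ)sₕ²/nₕ with Wₕ = Nₕ/N, N = 32085.
Rural: Wₕ = 0.41726664; term = 0.41726664²·(1 − 0.19427846)·12400/2601 = 0.66879594.
Urban: Wₕ = 0.04475612; term = 0.04475612²·(1 − 0.22144847)·11900/318 = 0.058359558.
Suburban: Wₕ = 0.53797725; term = 0.53797725²·(1 − 0.16285267)·11500/2811 = 0.99121236.
Sum = 1.7183679.
SE = √(1.7183679) = 1.3109.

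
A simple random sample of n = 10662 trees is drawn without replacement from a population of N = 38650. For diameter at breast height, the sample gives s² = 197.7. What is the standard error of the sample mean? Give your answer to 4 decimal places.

Under SRS without replacement, Var(ȳ) = (1 − f)·s²/n with f = n/N = 10662/38650 = 0.27586028.
Var(ȳ) = (1 − 0.27586028)·197.7/10662 = 0.72413972·0.018542487 = 0.013427352.
SE(ȳ) = √(0.013427352) = 0.1159.

0.1159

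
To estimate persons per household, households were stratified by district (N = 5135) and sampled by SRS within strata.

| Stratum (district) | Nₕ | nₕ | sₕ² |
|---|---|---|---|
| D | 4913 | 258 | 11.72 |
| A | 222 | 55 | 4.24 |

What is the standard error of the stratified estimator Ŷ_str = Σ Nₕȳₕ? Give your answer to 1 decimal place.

Var(Ŷ_str) = Σₕ Nₕ²(1 − fₕ)sₕ²/nₕ.
D: 4913²·(1 − 258/4913)·11.72/258 = 1.0389015 × 10^6.
A: 222²·(1 − 55/222)·4.24/55 = 2858.0684.
Sum = 1.0417596 × 10^6.
SE = √(1.0417596 × 10^6) = 1020.7.

1020.7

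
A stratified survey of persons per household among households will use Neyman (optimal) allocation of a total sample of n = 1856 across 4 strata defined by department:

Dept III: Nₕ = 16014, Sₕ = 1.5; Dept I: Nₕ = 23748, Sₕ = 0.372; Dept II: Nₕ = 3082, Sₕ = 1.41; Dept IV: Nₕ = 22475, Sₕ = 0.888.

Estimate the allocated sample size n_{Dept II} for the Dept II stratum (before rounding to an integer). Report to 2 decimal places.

141.11

Neyman allocation: nₕ = n·NₕSₕ / Σⱼ NⱼSⱼ.
Σ NⱼSⱼ = 16014·1.5 + 23748·0.372 + 3082·1.41 + 22475·0.888 = 57158.676.
n_{Dept II} = 1856·3082·1.41 / 57158.676 = 141.11.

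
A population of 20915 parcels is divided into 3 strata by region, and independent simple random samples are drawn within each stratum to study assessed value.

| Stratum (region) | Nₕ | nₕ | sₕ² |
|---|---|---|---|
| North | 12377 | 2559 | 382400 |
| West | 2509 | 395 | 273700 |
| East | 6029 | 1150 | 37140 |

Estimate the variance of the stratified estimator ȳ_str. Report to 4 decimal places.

52.0851

Var(ȳ_str) = Σₕ Wₕ²(1 − fₕ)sₕ²/nₕ with Wₕ = Nₕ/N, N = 20915.
North: Wₕ = 0.59177624; term = 0.59177624²·(1 − 0.20675446)·382400/2559 = 41.511677.
West: Wₕ = 0.11996175; term = 0.11996175²·(1 − 0.15743324)·273700/395 = 8.4017085.
East: Wₕ = 0.28826201; term = 0.28826201²·(1 − 0.19074473)·37140/1150 = 2.171723.
Sum = 52.085109.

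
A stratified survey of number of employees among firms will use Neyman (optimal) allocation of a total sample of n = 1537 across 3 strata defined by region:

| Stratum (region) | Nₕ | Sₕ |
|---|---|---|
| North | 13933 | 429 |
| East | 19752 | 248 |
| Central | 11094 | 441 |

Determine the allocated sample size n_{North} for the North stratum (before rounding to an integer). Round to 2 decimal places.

582.63

Neyman allocation: nₕ = n·NₕSₕ / Σⱼ NⱼSⱼ.
Σ NⱼSⱼ = 13933·429 + 19752·248 + 11094·441 = 1.5768207 × 10^7.
n_{North} = 1537·13933·429 / (1.5768207 × 10^7) = 582.63.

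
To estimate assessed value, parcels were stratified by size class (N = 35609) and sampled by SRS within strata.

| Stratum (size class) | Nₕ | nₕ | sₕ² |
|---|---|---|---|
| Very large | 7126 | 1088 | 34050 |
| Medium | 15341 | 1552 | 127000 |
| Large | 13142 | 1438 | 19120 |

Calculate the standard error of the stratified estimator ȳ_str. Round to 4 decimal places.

4.0406

Var(ȳ_str) = Σₕ Wₕ²(1 − fₕ)sₕ²/nₕ with Wₕ = Nₕ/N, N = 35609.
Very large: Wₕ = 0.20011795; term = 0.20011795²·(1 − 0.15268033)·34050/1088 = 1.0619586.
Medium: Wₕ = 0.43081805; term = 0.43081805²·(1 − 0.10116681)·127000/1552 = 13.651453.
Large: Wₕ = 0.36906400; term = 0.36906400²·(1 − 0.10942018)·19120/1438 = 1.6128918.
Sum = 16.326303.
SE = √(16.326303) = 4.0406.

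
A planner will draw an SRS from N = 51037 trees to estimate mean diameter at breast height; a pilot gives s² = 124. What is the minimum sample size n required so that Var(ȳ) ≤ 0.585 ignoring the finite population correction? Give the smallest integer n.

212

Without fpc, n₀ = s²/D = 124/0.585 = 211.9658.
Rounding up, n = 212.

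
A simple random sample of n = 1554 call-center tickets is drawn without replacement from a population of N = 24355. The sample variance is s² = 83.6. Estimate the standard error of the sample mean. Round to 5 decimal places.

Under SRS without replacement, Var(ȳ) = (1 − f)·s²/n with f = n/N = 1554/24355 = 0.06380620.
Var(ȳ) = (1 − 0.06380620)·83.6/1554 = 0.93619380·0.053796654 = 0.050364094.
SE(ȳ) = √(0.050364094) = 0.22442.

0.22442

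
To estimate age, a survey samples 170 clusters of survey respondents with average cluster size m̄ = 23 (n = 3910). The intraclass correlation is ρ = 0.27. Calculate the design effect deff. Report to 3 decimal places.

6.940

deff = 1 + (23 − 1)·0.27 = 1 + 5.94 = 6.94.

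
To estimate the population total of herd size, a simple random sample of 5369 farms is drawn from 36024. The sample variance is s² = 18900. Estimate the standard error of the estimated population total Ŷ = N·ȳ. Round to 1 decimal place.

62349.2

Var(Ŷ) = N²·Var(ȳ) = N²·(1 − n/N)·s²/n.
f = 5369/36024 = 0.14903953; Var(ȳ) = 0.85096047·18900/5369 = 2.9955584.
Var(Ŷ) = 36024² · 2.9955584 = 3.8874217 × 10^9.
SE(Ŷ) = √(3.8874217 × 10^9) = 62349.2.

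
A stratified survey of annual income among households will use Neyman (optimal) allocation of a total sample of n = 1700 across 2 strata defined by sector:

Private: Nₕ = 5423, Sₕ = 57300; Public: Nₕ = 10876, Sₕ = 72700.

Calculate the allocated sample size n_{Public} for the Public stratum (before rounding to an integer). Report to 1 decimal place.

1220.4

Neyman allocation: nₕ = n·NₕSₕ / Σⱼ NⱼSⱼ.
Σ NⱼSⱼ = 5423·57300 + 10876·72700 = 1.1014231 × 10^9.
n_{Public} = 1700·10876·72700 / (1.1014231 × 10^9) = 1220.4.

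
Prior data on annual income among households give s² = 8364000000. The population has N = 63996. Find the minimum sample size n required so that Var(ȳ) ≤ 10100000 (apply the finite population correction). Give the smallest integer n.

Without fpc, n₀ = s²/D = 8364000000/10100000 = 828.1188.
With fpc, (1 − n/N)·s²/n ≤ D requires n ≥ n₀/(1 + n₀/N) = 828.1188/(1 + 828.1188/63996) = 817.5397.
Rounding up, n = 818.

818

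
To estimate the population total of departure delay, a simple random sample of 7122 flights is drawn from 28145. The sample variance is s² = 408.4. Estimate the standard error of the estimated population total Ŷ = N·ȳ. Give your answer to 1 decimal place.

5824.9

Var(Ŷ) = N²·Var(ȳ) = N²·(1 − n/N)·s²/n.
f = 7122/28145 = 0.25304672; Var(ȳ) = 0.74695328·408.4/7122 = 0.042832873.
Var(Ŷ) = 28145² · 0.042832873 = 3.3929676 × 10^7.
SE(Ŷ) = √(3.3929676 × 10^7) = 5824.9.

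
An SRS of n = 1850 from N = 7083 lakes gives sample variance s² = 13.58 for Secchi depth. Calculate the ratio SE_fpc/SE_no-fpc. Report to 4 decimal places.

f = n/N = 1850/7083 = 0.26118876.
SE_no-fpc = √(s²/n) = 0.085676955; SE_fpc = √((1−f)s²/n) = 0.07364288.
Ratio = √(1−f) = 0.85954130.

0.8595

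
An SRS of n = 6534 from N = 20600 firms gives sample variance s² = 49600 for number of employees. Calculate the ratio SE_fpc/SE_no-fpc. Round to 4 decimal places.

f = n/N = 6534/20600 = 0.31718447.
SE_no-fpc = √(s²/n) = 2.7551882; SE_fpc = √((1−f)s²/n) = 2.2766851.
Ratio = √(1−f) = 0.82632653.

0.8263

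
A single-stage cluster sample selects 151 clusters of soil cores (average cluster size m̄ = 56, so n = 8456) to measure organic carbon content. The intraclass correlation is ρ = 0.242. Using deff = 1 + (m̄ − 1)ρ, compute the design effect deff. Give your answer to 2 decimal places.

deff = 1 + (56 − 1)·0.242 = 1 + 13.31 = 14.31.

14.31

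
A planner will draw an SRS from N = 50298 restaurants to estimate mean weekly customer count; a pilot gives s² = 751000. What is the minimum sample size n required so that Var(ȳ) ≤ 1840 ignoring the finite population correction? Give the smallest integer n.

Without fpc, n₀ = s²/D = 751000/1840 = 408.1522.
Rounding up, n = 409.

409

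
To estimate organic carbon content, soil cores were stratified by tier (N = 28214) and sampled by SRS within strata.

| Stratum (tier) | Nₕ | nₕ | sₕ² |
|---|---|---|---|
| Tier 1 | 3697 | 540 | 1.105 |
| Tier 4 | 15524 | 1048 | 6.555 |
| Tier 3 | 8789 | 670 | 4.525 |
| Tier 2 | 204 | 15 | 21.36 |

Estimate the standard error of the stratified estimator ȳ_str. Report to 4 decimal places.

0.0497

Var(ȳ_str) = Σₕ Wₕ²(1 − fₕ)sₕ²/nₕ with Wₕ = Nₕ/N, N = 28214.
Tier 1: Wₕ = 0.13103424; term = 0.13103424²·(1 − 0.14606438)·1.105/540 = 3.0002899 × 10^-5.
Tier 4: Wₕ = 0.55022329; term = 0.55022329²·(1 − 0.06750837)·6.555/1048 = 0.0017657707.
Tier 3: Wₕ = 0.31151202; term = 0.31151202²·(1 − 0.07623165)·4.525/670 = 6.0541958 × 10^-4.
Tier 2: Wₕ = 0.00723045; term = 0.00723045²·(1 − 0.07352941)·21.36/15 = 6.8971971 × 10^-5.
Sum = 0.0024701652.
SE = √(0.0024701652) = 0.0497.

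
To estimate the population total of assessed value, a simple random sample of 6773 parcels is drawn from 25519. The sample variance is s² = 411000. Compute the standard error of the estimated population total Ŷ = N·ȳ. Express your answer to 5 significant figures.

170380

Var(Ŷ) = N²·Var(ȳ) = N²·(1 − n/N)·s²/n.
f = 6773/25519 = 0.26541009; Var(ȳ) = 0.73458991·411000/6773 = 44.576473.
Var(Ŷ) = 25519² · 44.576473 = 2.9029062 × 10^10.
SE(Ŷ) = √(2.9029062 × 10^10) = 170380.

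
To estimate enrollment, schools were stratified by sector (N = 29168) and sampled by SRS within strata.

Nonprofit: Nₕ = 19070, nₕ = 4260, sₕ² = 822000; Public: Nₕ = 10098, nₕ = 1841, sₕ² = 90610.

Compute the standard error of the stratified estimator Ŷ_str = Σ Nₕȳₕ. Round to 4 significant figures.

242100

Var(Ŷ_str) = Σₕ Nₕ²(1 − fₕ)sₕ²/nₕ.
Nonprofit: 19070²·(1 − 4260/19070)·822000/4260 = 5.449642 × 10^10.
Public: 10098²·(1 − 1841/10098)·90610/1841 = 4.1037415 × 10^9.
Sum = 5.8600162 × 10^10.
SE = √(5.8600162 × 10^10) = 242100.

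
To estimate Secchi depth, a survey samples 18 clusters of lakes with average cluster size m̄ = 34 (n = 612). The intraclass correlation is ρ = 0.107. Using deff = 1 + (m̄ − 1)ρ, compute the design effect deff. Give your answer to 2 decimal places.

4.53

deff = 1 + (34 − 1)·0.107 = 1 + 3.531 = 4.531.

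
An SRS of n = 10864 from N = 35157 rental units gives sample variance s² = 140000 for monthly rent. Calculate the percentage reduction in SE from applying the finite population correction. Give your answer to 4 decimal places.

f = n/N = 10864/35157 = 0.30901385.
SE_no-fpc = √(s²/n) = 3.5897908; SE_fpc = √((1−f)s²/n) = 2.9840343.
Ratio = √(1−f) = 0.83125577. Reduction = 100·(1 − 0.83125577) = 16.8744%.

16.8744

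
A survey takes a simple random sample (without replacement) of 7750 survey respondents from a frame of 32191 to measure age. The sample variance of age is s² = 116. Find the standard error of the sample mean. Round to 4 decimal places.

Under SRS without replacement, Var(ȳ) = (1 − f)·s²/n with f = n/N = 7750/32191 = 0.24075052.
Var(ȳ) = (1 − 0.24075052)·116/7750 = 0.75924948·0.014967742 = 0.01136425.
SE(ȳ) = √(0.01136425) = 0.1066.

0.1066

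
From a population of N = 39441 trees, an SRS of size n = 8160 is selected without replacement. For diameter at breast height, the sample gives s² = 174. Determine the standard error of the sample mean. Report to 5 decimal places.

Under SRS without replacement, Var(ȳ) = (1 − f)·s²/n with f = n/N = 8160/39441 = 0.20689131.
Var(ȳ) = (1 − 0.20689131)·174/8160 = 0.79310869·0.021323529 = 0.016911877.
SE(ȳ) = √(0.016911877) = 0.13005.

0.13005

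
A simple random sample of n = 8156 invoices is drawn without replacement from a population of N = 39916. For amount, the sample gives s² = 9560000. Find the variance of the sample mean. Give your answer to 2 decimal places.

932.64

Under SRS without replacement, Var(ȳ) = (1 − f)·s²/n with f = n/N = 8156/39916 = 0.20432909.
Var(ȳ) = (1 − 0.20432909)·9560000/8156 = 0.79567091·1172.1432 = 932.64025.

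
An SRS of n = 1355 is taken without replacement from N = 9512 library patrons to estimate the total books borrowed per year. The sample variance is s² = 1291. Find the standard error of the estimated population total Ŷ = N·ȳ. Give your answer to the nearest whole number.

Var(Ŷ) = N²·Var(ȳ) = N²·(1 − n/N)·s²/n.
f = 1355/9512 = 0.14245164; Var(ȳ) = 0.85754836·1291/1355 = 0.81704423.
Var(Ŷ) = 9512² · 0.81704423 = 7.3924645 × 10^7.
SE(Ŷ) = √(7.3924645 × 10^7) = 8598.

8598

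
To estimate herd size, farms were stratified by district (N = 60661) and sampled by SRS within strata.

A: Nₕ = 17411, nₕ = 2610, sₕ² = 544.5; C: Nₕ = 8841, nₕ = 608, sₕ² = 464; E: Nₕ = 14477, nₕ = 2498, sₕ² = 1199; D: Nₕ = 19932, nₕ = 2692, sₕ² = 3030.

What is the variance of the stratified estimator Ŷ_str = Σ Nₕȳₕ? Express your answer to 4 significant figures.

Var(Ŷ_str) = Σₕ Nₕ²(1 − fₕ)sₕ²/nₕ.
A: 17411²·(1 − 2610/17411)·544.5/2610 = 5.3761596 × 10^7.
C: 8841²·(1 − 608/8841)·464/608 = 5.5548701 × 10^7.
E: 14477²·(1 − 2498/14477)·1199/2498 = 8.3238815 × 10^7.
D: 19932²·(1 − 2692/19932)·3030/2692 = 3.8677261 × 10^8.
Sum = 5.7932172 × 10^8.

5.793 × 10^8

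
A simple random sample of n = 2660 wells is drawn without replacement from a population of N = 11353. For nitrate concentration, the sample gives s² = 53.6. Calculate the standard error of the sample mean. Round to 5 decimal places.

Under SRS without replacement, Var(ȳ) = (1 − f)·s²/n with f = n/N = 2660/11353 = 0.23429930.
Var(ȳ) = (1 − 0.23429930)·53.6/2660 = 0.76570070·0.020150376 = 0.015429157.
SE(ȳ) = √(0.015429157) = 0.12421.

0.12421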